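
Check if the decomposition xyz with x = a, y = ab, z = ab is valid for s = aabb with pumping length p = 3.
Violated: xyz = s

The decomposition x = a, y = ab, z = ab for s = aabb with p = 3
violates the constraint: xyz = s

xyz = 'a' + 'ab' + 'ab' = 'aabab' ≠ 'aabb' = s. The decomposition doesn't reconstruct s.

Pumping lemma constraints:
1. xyz = s (decomposition is valid)
2. |xy| ≤ p
3. |y| > 0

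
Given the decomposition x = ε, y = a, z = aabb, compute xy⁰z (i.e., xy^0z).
aabb

Given x = '', y = 'a', z = 'aabb' and i = 0:

xy^0z = x + y·y·...·y (0 times) + z
       = '' + 'a'^0 + 'aabb'
       = '' + '' + 'aabb'
       = 'aabb'

The pumped string is 'aabb' with length 4.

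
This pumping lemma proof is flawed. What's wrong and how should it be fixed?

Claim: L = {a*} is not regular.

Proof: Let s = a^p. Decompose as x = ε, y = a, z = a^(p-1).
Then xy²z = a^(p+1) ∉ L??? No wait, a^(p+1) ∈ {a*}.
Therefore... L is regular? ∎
Error: The proof attempts to show a*  is not regular, but a* IS regular!

Correction: a* is a regular language (recognized by a simple DFA with one accepting state and self-loop on 'a'). The pumping lemma can only prove non-regularity, not regularity. For regular languages, pumping always works.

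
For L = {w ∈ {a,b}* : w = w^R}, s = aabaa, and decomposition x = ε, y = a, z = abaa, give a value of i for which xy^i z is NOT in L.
i = 0

xy⁰z = ε · ε · abaa = abaa; abaa reversed is aaba ≠ abaa, so it is not a palindrome and is not in L.
(Other choices also work, e.g. i = 2, 3; only i = 1 is guaranteed to stay in L since xy¹z = s.)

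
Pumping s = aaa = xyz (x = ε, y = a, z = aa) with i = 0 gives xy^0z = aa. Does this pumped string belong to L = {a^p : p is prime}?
Yes

xy⁰z = ε · ε · aa = aa.
aa has length 2, which is prime, so it is in L.
(A single pumped string landing in L is not a contradiction by itself; a non-regularity proof needs some i for which xy^i z ∉ L, for every admissible decomposition.)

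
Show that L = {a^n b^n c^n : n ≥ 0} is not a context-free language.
Assume for contradiction that L is context-free, and let p ≥ 1 be the pumping length given by the pumping lemma for CFLs.
Choose s = a^p b^p c^p. Then s ∈ L and |s| = 3p ≥ p.
By the CFL pumping lemma, s = uvxyz for some u, v, x, y, z with |vxy| ≤ p, |vy| ≥ 1, and uv^i xy^i z ∈ L for every i ≥ 0.

Because |vxy| ≤ p, the window vxy cannot contain both an a and a c: any substring of s containing both must include the entire block b^p plus at least one a and one c, so it has length ≥ p + 2 > p.
Hence at least one of the letters a, c does not occur in vy at all.

Take i = 0: the string uxz is obtained from s by deleting |vy| ≥ 1 symbols, so |uxz| = 3p − |vy| < 3p.
But the letter (a or c) that does not occur in vy still occurs exactly p times in uxz. Every string of L with exactly p copies of some letter is a^p b^p c^p, of length 3p. Since |uxz| < 3p, uxz ∉ L.

This contradicts the CFL pumping lemma, which requires uv^i xy^i z ∈ L for all i ≥ 0.
Hence L = {a^n b^n c^n : n ≥ 0} is not context-free. ∎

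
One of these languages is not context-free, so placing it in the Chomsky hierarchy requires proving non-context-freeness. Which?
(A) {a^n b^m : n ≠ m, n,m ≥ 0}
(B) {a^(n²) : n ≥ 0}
(B) {a^(n²) : n ≥ 0}

(B) {a^(n²) : n ≥ 0} requires the CFL pumping lemma.

- {a^n b^m : n ≠ m, n,m ≥ 0} is context-free (but not regular)
  • Can be shown non-regular with the regular pumping lemma
  • After pumping a's, we can make n = m

- {a^(n²) : n ≥ 0} is NOT context-free
  • Requires the CFL pumping lemma to prove
  • Gaps between squares grow unboundedly

The CFL pumping lemma is "stronger" in that it can prove non-membership
in the larger class of context-free languages.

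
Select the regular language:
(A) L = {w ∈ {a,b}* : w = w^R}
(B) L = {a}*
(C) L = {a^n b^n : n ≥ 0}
(B) {a}*

(B) L = {a}* is regular.

This can be recognized by a finite automaton (DFA/NFA).
Regular expressions like {a}* define regular languages.

The other choices are not regular:
- {a^n b^n : n ≥ 0}: After pumping, the number of a's and b's become unequal
- {w ∈ {a,b}* : w = w^R}: After pumping, the string is no longer symmetric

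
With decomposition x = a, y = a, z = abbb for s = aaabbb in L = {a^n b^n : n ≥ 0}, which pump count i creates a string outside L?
i = 3

xy³z = a · aaa · abbb = aaaaabbb; aaaaabbb has 5 a's and 3 b's; 5 ≠ 3, so it is not in L.
(Other choices also work, e.g. i = 0, 2; only i = 1 is guaranteed to stay in L since xy¹z = s.)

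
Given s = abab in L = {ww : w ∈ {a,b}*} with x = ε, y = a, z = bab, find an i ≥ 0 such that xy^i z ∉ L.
i = 2

xy²z = ε · aa · bab = aabab; aabab has odd length 5, so it cannot be written as ww and is not in L.
(Other choices also work, e.g. i = 0, 3; only i = 1 is guaranteed to stay in L since xy¹z = s.)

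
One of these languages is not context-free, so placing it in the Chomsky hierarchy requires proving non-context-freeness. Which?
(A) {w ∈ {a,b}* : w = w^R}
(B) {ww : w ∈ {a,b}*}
(B) {ww : w ∈ {a,b}*}

(B) {ww : w ∈ {a,b}*} requires the CFL pumping lemma.

- {w ∈ {a,b}* : w = w^R} is context-free (but not regular)
  • Can be shown non-regular with the regular pumping lemma
  • After pumping, the string is no longer symmetric

- {ww : w ∈ {a,b}*} is NOT context-free
  • Requires the CFL pumping lemma to prove
  • Cannot verify equality of two arbitrary substrings

The CFL pumping lemma is "stronger" in that it can prove non-membership
in the larger class of context-free languages.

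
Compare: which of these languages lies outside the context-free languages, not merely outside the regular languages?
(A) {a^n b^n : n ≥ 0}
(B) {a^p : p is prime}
(B) {a^p : p is prime}

(B) {a^p : p is prime} requires the CFL pumping lemma.

- {a^n b^n : n ≥ 0} is context-free (but not regular)
  • Can be shown non-regular with the regular pumping lemma
  • After pumping, the number of a's and b's become unequal

- {a^p : p is prime} is NOT context-free
  • Requires the CFL pumping lemma to prove
  • The CFL pumping lemma also fails because prime gaps are unbounded

The CFL pumping lemma is "stronger" in that it can prove non-membership
in the larger class of context-free languages.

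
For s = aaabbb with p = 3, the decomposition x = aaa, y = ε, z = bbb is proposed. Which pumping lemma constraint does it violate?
Violated: |y| > 0

The decomposition x = aaa, y = ε, z = bbb for s = aaabbb with p = 3
violates the constraint: |y| > 0

|y| = 0, but the pumping lemma requires |y| > 0 (y must be non-empty).

Pumping lemma constraints:
1. xyz = s (decomposition is valid)
2. |xy| ≤ p
3. |y| > 0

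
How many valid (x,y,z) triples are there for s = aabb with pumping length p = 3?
6

For s = 'aabb' with pumping length p = 3:

Constraints: |xy| ≤ 3, |y| > 0

Valid decompositions (|xy| ≤ p, |y| ≥ 1):
  • x='', y='a', z='abb'
  • x='a', y='a', z='bb'
  • x='', y='aa', z='bb'
  • x='aa', y='b', z='b'
  • x='a', y='ab', z='b'
  • x='', y='aab', z='b'

Total count: 6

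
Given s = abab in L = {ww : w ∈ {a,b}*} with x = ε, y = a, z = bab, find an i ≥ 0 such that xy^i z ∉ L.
i = 2

xy²z = ε · aa · bab = aabab; aabab has odd length 5, so it cannot be written as ww and is not in L.
(Other choices also work, e.g. i = 0, 3; only i = 1 is guaranteed to stay in L since xy¹z = s.)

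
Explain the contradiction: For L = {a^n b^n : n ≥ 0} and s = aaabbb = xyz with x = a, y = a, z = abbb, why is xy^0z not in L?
xy⁰z = aabbb ∉ L

Pumping with i = 0 replaces y = a by y⁰ = ε:
- Original: s = xyz = aaabbb; aaabbb = a^3 b^3 has equal counts (3 = 3), so it is in L
- Pumped: xy⁰z = a · ε · abbb = aabbb
- aabbb has 2 a's and 3 b's; 2 ≠ 3, so it is not in L

The pumping lemma would require xy⁰z ∈ L, so this decomposition yields a contradiction.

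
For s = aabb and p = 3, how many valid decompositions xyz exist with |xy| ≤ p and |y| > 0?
6

For s = 'aabb' with pumping length p = 3:

Constraints: |xy| ≤ 3, |y| > 0

Valid decompositions (|xy| ≤ p, |y| ≥ 1):
  • x='', y='a', z='abb'
  • x='a', y='a', z='bb'
  • x='', y='aa', z='bb'
  • x='aa', y='b', z='b'
  • x='a', y='ab', z='b'
  • x='', y='aab', z='b'

Total count: 6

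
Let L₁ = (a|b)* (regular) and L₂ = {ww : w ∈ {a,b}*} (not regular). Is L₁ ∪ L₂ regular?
Yes — L₁ ∪ L₂ is regular.

{ww} ⊆ (a|b)*, so L₁ ∪ L₂ = (a|b)*, which is regular.

Note that the bare facts "L₁ regular, L₂ non-regular" do not settle the question by themselves: the closure of regular languages under ∪, ∩, complement and difference applies only when BOTH operands are regular. With a non-regular operand the result can come out regular or non-regular depending on the specific languages, so one has to work out L₁ ∪ L₂ for this particular pair, as above.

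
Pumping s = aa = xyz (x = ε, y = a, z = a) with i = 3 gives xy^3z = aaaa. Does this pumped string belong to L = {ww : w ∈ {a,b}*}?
Yes

xy³z = ε · aaa · a = aaaa.
aaaa splits into halves aa · aa, which are equal, so it is in L (w = aa).
(A single pumped string landing in L is not a contradiction by itself; a non-regularity proof needs some i for which xy^i z ∉ L, for every admissible decomposition.)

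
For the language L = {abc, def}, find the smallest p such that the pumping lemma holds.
p = 4

For a finite language L, the pumping lemma holds vacuously if p > max|s| for s ∈ L.

The longest string in L = {abc, def} has length 3.
If p = 4, then no string s ∈ L has |s| ≥ p, so the condition is vacuously true.

The minimum pumping length is p = 4.

Why no smaller p works: for any p ≤ 3, the longest string s ∈ L has |s| = 3 ≥ p, so it would
have to be pumpable; but pumping up (i = 2, 3, ...) produces ever longer strings, which cannot all lie in the
finite language L. So the pumping property fails for every p ≤ 3.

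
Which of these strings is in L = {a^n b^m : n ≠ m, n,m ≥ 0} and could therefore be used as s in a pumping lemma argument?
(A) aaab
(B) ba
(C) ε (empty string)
(A) aaab

The pumping lemma is applied to a string s that lies in L, so first check membership of each option:
- (A) aaab = a^3 b^1 with 3 ≠ 1, so it is in L ✓
- (B) ba has an a after a b, so it is not of the form a^n b^m and is not in L ✗
- (C) ε = a^0 b^0 has n = m = 0, so it is not in L ✗

Only (A) aaab is in L, so it is the only candidate that could play the role of s.
(In a complete proof one picks s in terms of the pumping length p so that |s| ≥ p is guaranteed; a fixed string like aaab illustrates the shape of such an s.)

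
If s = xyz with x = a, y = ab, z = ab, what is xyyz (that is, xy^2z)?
aababab

Given x = 'a', y = 'ab', z = 'ab' and i = 2:

xy^2z = x + y·y·...·y (2 times) + z
       = 'a' + 'ab'^2 + 'ab'
       = 'a' + 'abab' + 'ab'
       = 'aababab'

The pumped string is 'aababab' with length 7.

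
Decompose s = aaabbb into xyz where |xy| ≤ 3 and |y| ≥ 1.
x = 'aa', y = 'a', z = 'bbb'

For s = aaabbb and p = 3, one valid decomposition is:
- x = 'aa' (length 2)
- y = 'a' (length 1)
- z = 'bbb' (length 3)

Verification:
- xyz = 'aa' + 'a' + 'bbb' = aaabbb ✓
- |xy| = 3 ≤ 3 ✓
- |y| = 1 > 0 ✓

All pumping lemma constraints are satisfied.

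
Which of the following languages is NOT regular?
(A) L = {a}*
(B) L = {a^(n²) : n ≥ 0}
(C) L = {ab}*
(B) {a^(n²) : n ≥ 0}

(B) L = {a^(n²) : n ≥ 0} is NOT regular.

The pumping lemma can be used to prove this:
After pumping, length is no longer a perfect square

The other languages are regular because they can be recognized by finite automata.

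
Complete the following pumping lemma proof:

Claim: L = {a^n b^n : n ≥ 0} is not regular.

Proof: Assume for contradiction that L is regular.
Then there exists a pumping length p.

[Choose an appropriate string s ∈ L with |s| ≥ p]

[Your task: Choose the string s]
s = a^p b^p

This string is in L (has equal a's and b's) and has length 2p ≥ p.
Any decomposition xyz with |xy| ≤ p means y consists only of a's,
so pumping will unbalance the counts.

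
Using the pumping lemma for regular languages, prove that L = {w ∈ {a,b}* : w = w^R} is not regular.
Assume for contradiction that L is regular, and let p ≥ 1 be the pumping length given by the pumping lemma.
Choose s = a^p b a^p. Then s ∈ L (it reads the same in both directions) and |s| = 2p + 1 ≥ p.
By the pumping lemma, s = xyz for some x, y, z with |xy| ≤ p, |y| ≥ 1, and xy^i z ∈ L for every i ≥ 0.
Since |xy| ≤ p and the first p symbols of s are all a's, y = a^k for some k with 1 ≤ k ≤ p.

Take i = 2: xy²z = a^(p + k) b a^p.
Its reversal is a^p b a^(p + k). These differ because the block of a's before the unique b has length p + k in one and p in the other, and p + k ≠ p since k ≥ 1. So xy²z is not a palindrome, i.e. xy²z ∉ L.

This contradicts the pumping lemma, which requires xy^i z ∈ L for all i ≥ 0.
Hence L = {w ∈ {a,b}* : w = w^R} is not regular. ∎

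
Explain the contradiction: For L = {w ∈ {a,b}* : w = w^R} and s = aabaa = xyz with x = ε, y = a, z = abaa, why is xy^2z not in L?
xy²z = aaabaa ∉ L

Pumping with i = 2 replaces y = a by y² = aa:
- Original: s = xyz = aabaa; aabaa reversed is aabaa, the same string, so it is a palindrome and is in L
- Pumped: xy²z = ε · aa · abaa = aaabaa
- aaabaa reversed is aabaaa ≠ aaabaa, so it is not a palindrome and is not in L

The pumping lemma would require xy²z ∈ L, so this decomposition yields a contradiction.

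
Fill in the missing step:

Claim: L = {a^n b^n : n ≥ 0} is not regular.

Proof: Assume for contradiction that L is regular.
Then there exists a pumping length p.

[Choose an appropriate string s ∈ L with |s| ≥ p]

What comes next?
s = a^p b^p

This string is in L (has equal a's and b's) and has length 2p ≥ p.
Any decomposition xyz with |xy| ≤ p means y consists only of a's,
so pumping will unbalance the counts.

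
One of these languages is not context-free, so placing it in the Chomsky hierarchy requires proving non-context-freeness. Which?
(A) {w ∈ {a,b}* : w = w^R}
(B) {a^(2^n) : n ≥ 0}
(B) {a^(2^n) : n ≥ 0}

(B) {a^(2^n) : n ≥ 0} requires the CFL pumping lemma.

- {w ∈ {a,b}* : w = w^R} is context-free (but not regular)
  • Can be shown non-regular with the regular pumping lemma
  • After pumping, the string is no longer symmetric

- {a^(2^n) : n ≥ 0} is NOT context-free
  • Requires the CFL pumping lemma to prove
  • Gaps between powers of 2 grow exponentially

The CFL pumping lemma is "stronger" in that it can prove non-membership
in the larger class of context-free languages.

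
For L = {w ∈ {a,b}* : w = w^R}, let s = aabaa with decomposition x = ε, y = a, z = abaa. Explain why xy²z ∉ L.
xy²z = aaabaa ∉ L

Pumping with i = 2 replaces y = a by y² = aa:
- Original: s = xyz = aabaa; aabaa reversed is aabaa, the same string, so it is a palindrome and is in L
- Pumped: xy²z = ε · aa · abaa = aaabaa
- aaabaa reversed is aabaaa ≠ aaabaa, so it is not a palindrome and is not in L

The pumping lemma would require xy²z ∈ L, so this decomposition yields a contradiction.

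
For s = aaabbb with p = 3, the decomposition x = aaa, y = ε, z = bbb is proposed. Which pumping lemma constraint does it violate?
Violated: |y| > 0

The decomposition x = aaa, y = ε, z = bbb for s = aaabbb with p = 3
violates the constraint: |y| > 0

|y| = 0, but the pumping lemma requires |y| > 0 (y must be non-empty).

Pumping lemma constraints:
1. xyz = s (decomposition is valid)
2. |xy| ≤ p
3. |y| > 0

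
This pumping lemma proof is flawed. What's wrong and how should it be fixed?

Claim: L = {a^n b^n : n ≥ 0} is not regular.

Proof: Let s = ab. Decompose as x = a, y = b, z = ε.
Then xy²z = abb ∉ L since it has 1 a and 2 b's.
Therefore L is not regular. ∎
Error: The string s = ab might be shorter than the pumping length p.

Correction: Choose s = a^p b^p to ensure |s| ≥ p. Also, the decomposition is wrong: with |xy| ≤ p, y cannot include b's when s starts with p a's.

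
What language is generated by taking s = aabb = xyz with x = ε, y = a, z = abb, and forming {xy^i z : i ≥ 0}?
{xy^i z : i ≥ 0} = {a^(i+1) b^2 : i ≥ 0} = {abb, aabb, aaabb, ...}

With x = ε, y = a, z = abb: Starting with aabb and pumping the first 'a' (z = abb keeps the second 'a'), we get strings with i+1 a's followed by 2 b's for i = 0, 1, 2, ...; note bb is not produced because z always contributes one a.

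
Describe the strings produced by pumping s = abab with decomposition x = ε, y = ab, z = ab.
{xy^i z : i ≥ 0} = {(ab)^(i+1) : i ≥ 0} = {ab, abab, ababab, ...}

With x = ε, y = ab, z = ab: Pumping 'ab' gives strings of alternating a's and b's.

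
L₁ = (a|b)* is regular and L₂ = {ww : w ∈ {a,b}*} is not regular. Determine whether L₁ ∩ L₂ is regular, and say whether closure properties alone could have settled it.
No — L₁ ∩ L₂ is not regular.

(a|b)* is all strings over {a,b}, so L₁ ∩ L₂ = {ww : w ∈ {a,b}*} = L₂ itself, which is not regular (pump s = a^p b a^p b).

Note that the bare facts "L₁ regular, L₂ non-regular" do not settle the question by themselves: the closure of regular languages under ∪, ∩, complement and difference applies only when BOTH operands are regular. With a non-regular operand the result can come out regular or non-regular depending on the specific languages, so one has to work out L₁ ∩ L₂ for this particular pair, as above.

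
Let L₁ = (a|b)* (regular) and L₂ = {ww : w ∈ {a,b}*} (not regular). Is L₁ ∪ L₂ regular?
Yes — L₁ ∪ L₂ is regular.

{ww} ⊆ (a|b)*, so L₁ ∪ L₂ = (a|b)*, which is regular.

Note that the bare facts "L₁ regular, L₂ non-regular" do not settle the question by themselves: the closure of regular languages under ∪, ∩, complement and difference applies only when BOTH operands are regular. With a non-regular operand the result can come out regular or non-regular depending on the specific languages, so one has to work out L₁ ∪ L₂ for this particular pair, as above.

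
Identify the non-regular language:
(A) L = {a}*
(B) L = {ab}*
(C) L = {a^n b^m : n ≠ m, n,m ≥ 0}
(C) {a^n b^m : n ≠ m, n,m ≥ 0}

(C) L = {a^n b^m : n ≠ m, n,m ≥ 0} is NOT regular.

The pumping lemma can be used to prove this:
After pumping a's, we can make n = m

The other languages are regular because they can be recognized by finite automata.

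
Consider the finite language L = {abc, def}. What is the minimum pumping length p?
p = 4

For a finite language L, the pumping lemma holds vacuously if p > max|s| for s ∈ L.

The longest string in L = {abc, def} has length 3.
If p = 4, then no string s ∈ L has |s| ≥ p, so the condition is vacuously true.

The minimum pumping length is p = 4.

Why no smaller p works: for any p ≤ 3, the longest string s ∈ L has |s| = 3 ≥ p, so it would
have to be pumpable; but pumping up (i = 2, 3, ...) produces ever longer strings, which cannot all lie in the
finite language L. So the pumping property fails for every p ≤ 3.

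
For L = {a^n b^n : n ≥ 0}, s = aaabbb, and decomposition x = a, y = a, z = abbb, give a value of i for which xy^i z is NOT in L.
i = 3

xy³z = a · aaa · abbb = aaaaabbb; aaaaabbb has 5 a's and 3 b's; 5 ≠ 3, so it is not in L.
(Other choices also work, e.g. i = 0, 2; only i = 1 is guaranteed to stay in L since xy¹z = s.)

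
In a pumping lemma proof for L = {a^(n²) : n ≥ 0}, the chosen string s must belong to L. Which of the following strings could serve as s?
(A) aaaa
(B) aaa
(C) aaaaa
(A) aaaa

The pumping lemma is applied to a string s that lies in L, so first check membership of each option:
- (A) aaaa has length 4 = 2², a perfect square, so it is in L ✓
- (B) aaa has length 3, strictly between 1² = 1 and 2² = 4, so it is not in L ✗
- (C) aaaaa has length 5, strictly between 2² = 4 and 3² = 9, so it is not in L ✗

Only (A) aaaa is in L, so it is the only candidate that could play the role of s.
(In a complete proof one picks s in terms of the pumping length p so that |s| ≥ p is guaranteed; a fixed string like aaaa illustrates the shape of such an s.)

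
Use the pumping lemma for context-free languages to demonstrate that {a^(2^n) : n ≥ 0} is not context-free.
Assume for contradiction that L is context-free, and let p ≥ 1 be the pumping length given by the pumping lemma for CFLs.
Choose s = a^(2^p). Then s ∈ L and |s| = 2^p ≥ p.
By the CFL pumping lemma, s = uvxyz for some u, v, x, y, z with |vxy| ≤ p, |vy| ≥ 1, and uv^i xy^i z ∈ L for every i ≥ 0.
All symbols are a's, so only lengths matter: let k = |vy|, with 1 ≤ k ≤ |vxy| ≤ p < 2^p.

Take i = 2: |uv²xy²z| = 2^p + k, and 2^p < 2^p + k < 2^p + 2^p = 2^(p+1).
So the length lies strictly between consecutive powers of two and is not a power of 2; uv²xy²z ∉ L.

This contradicts the CFL pumping lemma, which requires uv^i xy^i z ∈ L for all i ≥ 0.
Hence L = {a^(2^n) : n ≥ 0} is not context-free. ∎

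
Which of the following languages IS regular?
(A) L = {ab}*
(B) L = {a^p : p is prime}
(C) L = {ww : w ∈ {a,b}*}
(A) {ab}*

(A) L = {ab}* is regular.

This can be recognized by a finite automaton (DFA/NFA).
Regular expressions like {ab}* define regular languages.

The other choices are not regular:
- {a^p : p is prime}: After pumping, the length becomes composite
- {ww : w ∈ {a,b}*}: After pumping, the two halves no longer match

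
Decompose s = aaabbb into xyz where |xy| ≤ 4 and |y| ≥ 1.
x = 'aa', y = 'a', z = 'bbb'

For s = aaabbb and p = 4, one valid decomposition is:
- x = 'aa' (length 2)
- y = 'a' (length 1)
- z = 'bbb' (length 3)

Verification:
- xyz = 'aa' + 'a' + 'bbb' = aaabbb ✓
- |xy| = 3 ≤ 4 ✓
- |y| = 1 > 0 ✓

All pumping lemma constraints are satisfied.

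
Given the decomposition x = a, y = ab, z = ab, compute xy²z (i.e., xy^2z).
aababab

Given x = 'a', y = 'ab', z = 'ab' and i = 2:

xy^2z = x + y·y·...·y (2 times) + z
       = 'a' + 'ab'^2 + 'ab'
       = 'a' + 'abab' + 'ab'
       = 'aababab'

The pumped string is 'aababab' with length 7.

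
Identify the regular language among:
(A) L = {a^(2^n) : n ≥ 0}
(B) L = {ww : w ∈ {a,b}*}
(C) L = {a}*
(C) {a}*

(C) L = {a}* is regular.

This can be recognized by a finite automaton (DFA/NFA).
Regular expressions like {a}* define regular languages.

The other choices are not regular:
- {ww : w ∈ {a,b}*}: After pumping, the two halves no longer match
- {a^(2^n) : n ≥ 0}: After pumping, length is no longer a power of 2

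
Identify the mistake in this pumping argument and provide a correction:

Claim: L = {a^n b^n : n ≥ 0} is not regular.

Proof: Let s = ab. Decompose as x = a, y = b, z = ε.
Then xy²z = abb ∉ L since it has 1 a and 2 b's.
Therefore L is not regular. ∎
Error: The string s = ab might be shorter than the pumping length p.

Correction: Choose s = a^p b^p to ensure |s| ≥ p. Also, the decomposition is wrong: with |xy| ≤ p, y cannot include b's when s starts with p a's.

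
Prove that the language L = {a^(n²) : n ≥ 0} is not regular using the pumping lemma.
Assume for contradiction that L is regular, and let p ≥ 1 be the pumping length given by the pumping lemma.
Choose s = a^(p²). Then s ∈ L and |s| = p² ≥ p.
By the pumping lemma, s = xyz for some x, y, z with |xy| ≤ p, |y| ≥ 1, and xy^i z ∈ L for every i ≥ 0.
Here y = a^k for some k with 1 ≤ k ≤ |xy| ≤ p.

Take i = 2: |xy²z| = p² + k.
Now p² < p² + k ≤ p² + p < p² + 2p + 1 = (p + 1)².
So |xy²z| lies strictly between the consecutive squares p² and (p + 1)², hence is not a perfect square, and xy²z ∉ L.

This contradicts the pumping lemma, which requires xy^i z ∈ L for all i ≥ 0.
Hence L = {a^(n²) : n ≥ 0} is not regular. ∎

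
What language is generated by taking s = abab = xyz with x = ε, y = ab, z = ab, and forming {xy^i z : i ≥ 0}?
{xy^i z : i ≥ 0} = {(ab)^(i+1) : i ≥ 0} = {ab, abab, ababab, ...}

With x = ε, y = ab, z = ab: Pumping 'ab' gives strings of alternating a's and b's.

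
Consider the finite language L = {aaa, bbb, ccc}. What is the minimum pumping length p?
p = 4

For a finite language L, the pumping lemma holds vacuously if p > max|s| for s ∈ L.

The longest string in L = {aaa, bbb, ccc} has length 3.
If p = 4, then no string s ∈ L has |s| ≥ p, so the condition is vacuously true.

The minimum pumping length is p = 4.

Why no smaller p works: for any p ≤ 3, the longest string s ∈ L has |s| = 3 ≥ p, so it would
have to be pumpable; but pumping up (i = 2, 3, ...) produces ever longer strings, which cannot all lie in the
finite language L. So the pumping property fails for every p ≤ 3.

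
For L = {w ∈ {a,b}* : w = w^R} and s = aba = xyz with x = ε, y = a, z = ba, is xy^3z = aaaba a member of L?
No

xy³z = ε · aaa · ba = aaaba.
aaaba reversed is abaaa ≠ aaaba, so it is not a palindrome and is not in L.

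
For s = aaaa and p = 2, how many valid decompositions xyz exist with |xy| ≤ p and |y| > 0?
3

For s = 'aaaa' with pumping length p = 2:

Constraints: |xy| ≤ 2, |y| > 0

Valid decompositions (|xy| ≤ p, |y| ≥ 1):
  • x='', y='a', z='aaa'
  • x='a', y='a', z='aa'
  • x='', y='aa', z='aa'

Total count: 3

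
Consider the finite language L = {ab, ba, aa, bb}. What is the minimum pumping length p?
p = 3

For a finite language L, the pumping lemma holds vacuously if p > max|s| for s ∈ L.

The longest string in L = {ab, ba, aa, bb} has length 2.
If p = 3, then no string s ∈ L has |s| ≥ p, so the condition is vacuously true.

The minimum pumping length is p = 3.

Why no smaller p works: for any p ≤ 2, the longest string s ∈ L has |s| = 2 ≥ p, so it would
have to be pumpable; but pumping up (i = 2, 3, ...) produces ever longer strings, which cannot all lie in the
finite language L. So the pumping property fails for every p ≤ 2.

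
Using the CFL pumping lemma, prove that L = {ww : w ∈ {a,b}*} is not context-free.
Assume for contradiction that L is context-free, and let p ≥ 1 be the pumping length given by the pumping lemma for CFLs.
Choose s = a^p b^p a^p b^p. Then s ∈ L (take w = a^p b^p) and |s| = 4p ≥ p.
By the CFL pumping lemma, s = uvxyz for some u, v, x, y, z with |vxy| ≤ p, |vy| ≥ 1, and uv^i xy^i z ∈ L for every i ≥ 0.

Write s as four blocks A₁ B₁ A₂ B₂ with A₁ = A₂ = a^p and B₁ = B₂ = b^p. Since |vxy| ≤ p, the window vxy lies inside at most two adjacent blocks. Take i = 0 and let t = uxz, so |t| = 4p − |vy| with 1 ≤ |vy| ≤ p. If |t| is odd, t ∉ L immediately, so assume |vy| is even (hence |vy| ≥ 2) and |t|/2 = 2p − |vy|/2, which satisfies p ≤ |t|/2 ≤ 2p − 1.

Case 1 (vxy inside A₁B₁): t = a^(p−j) b^(p−l) a^p b^p with j + l = |vy|. The second half of t has length < 2p, so it is a suffix of the trailing a^p b^p and ends in b; the first half is a^(p−j) b^(p−l) a^((j+l)/2), which ends in a because (j+l)/2 ≥ 1. The halves differ, so t ∉ L.

Case 2 (vxy inside B₁A₂, straddling the middle): t = a^p b^(p−j) a^(p−l) b^p with j + l = |vy|. If t = ww, then w is a prefix of t of length ≥ p, so w begins with a^p; and w is a suffix of t of length ≥ p, so w ends with b^p. That forces |w| ≥ 2p, contradicting |w| = |t|/2 ≤ 2p − 1. So t ∉ L.

Case 3 (vxy inside A₂B₂): t = a^p b^p a^(p−j) b^(p−l) with j + l = |vy|. The first half of t is a prefix of a^p b^p, so it begins with a; the second half is b^((j+l)/2) a^(p−j) b^(p−l), which begins with b. The halves differ, so t ∉ L.

In every case uv⁰xy⁰z = uxz ∉ L.

This contradicts the CFL pumping lemma, which requires uv^i xy^i z ∈ L for all i ≥ 0.
Hence L = {ww : w ∈ {a,b}*} is not context-free. ∎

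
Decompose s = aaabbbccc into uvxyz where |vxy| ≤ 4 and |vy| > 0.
u='aa', v='a', x='bb', y='b', z='ccc'

For s = aaabbbccc with pumping length p = 4:

One valid decomposition:
- u = 'aa'
- v = 'a'
- x = 'bb'
- y = 'b'
- z = 'ccc'

Verification:
- uvxyz = 'aa' + 'a' + 'bb' + 'b' + 'ccc' = aaabbbccc ✓
- |vxy| = |'abbb'| = 4 ≤ 4 ✓
- |vy| = |'ab'| = 2 > 0 ✓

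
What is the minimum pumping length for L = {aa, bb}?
p = 3

For a finite language L, the pumping lemma holds vacuously if p > max|s| for s ∈ L.

The longest string in L = {aa, bb} has length 2.
If p = 3, then no string s ∈ L has |s| ≥ p, so the condition is vacuously true.

The minimum pumping length is p = 3.

Why no smaller p works: for any p ≤ 2, the longest string s ∈ L has |s| = 2 ≥ p, so it would
have to be pumpable; but pumping up (i = 2, 3, ...) produces ever longer strings, which cannot all lie in the
finite language L. So the pumping property fails for every p ≤ 2.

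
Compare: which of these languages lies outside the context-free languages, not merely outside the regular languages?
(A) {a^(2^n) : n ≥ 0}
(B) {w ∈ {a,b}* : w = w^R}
(A) {a^(2^n) : n ≥ 0}

(A) {a^(2^n) : n ≥ 0} requires the CFL pumping lemma.

- {w ∈ {a,b}* : w = w^R} is context-free (but not regular)
  • Can be shown non-regular with the regular pumping lemma
  • After pumping, the string is no longer symmetric

- {a^(2^n) : n ≥ 0} is NOT context-free
  • Requires the CFL pumping lemma to prove
  • Gaps between powers of 2 grow exponentially

The CFL pumping lemma is "stronger" in that it can prove non-membership
in the larger class of context-free languages.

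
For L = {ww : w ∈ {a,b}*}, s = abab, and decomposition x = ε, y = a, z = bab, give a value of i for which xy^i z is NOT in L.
i = 2

xy²z = ε · aa · bab = aabab; aabab has odd length 5, so it cannot be written as ww and is not in L.
(Other choices also work, e.g. i = 0, 3; only i = 1 is guaranteed to stay in L since xy¹z = s.)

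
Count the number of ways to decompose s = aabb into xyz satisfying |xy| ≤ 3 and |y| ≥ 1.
6

For s = 'aabb' with pumping length p = 3:

Constraints: |xy| ≤ 3, |y| > 0

Valid decompositions (|xy| ≤ p, |y| ≥ 1):
  • x='', y='a', z='abb'
  • x='a', y='a', z='bb'
  • x='', y='aa', z='bb'
  • x='aa', y='b', z='b'
  • x='a', y='ab', z='b'
  • x='', y='aab', z='b'

Total count: 6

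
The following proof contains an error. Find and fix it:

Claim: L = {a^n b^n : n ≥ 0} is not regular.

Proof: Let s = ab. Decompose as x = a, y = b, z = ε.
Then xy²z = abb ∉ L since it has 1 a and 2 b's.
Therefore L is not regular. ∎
Error: The string s = ab might be shorter than the pumping length p.

Correction: Choose s = a^p b^p to ensure |s| ≥ p. Also, the decomposition is wrong: with |xy| ≤ p, y cannot include b's when s starts with p a's.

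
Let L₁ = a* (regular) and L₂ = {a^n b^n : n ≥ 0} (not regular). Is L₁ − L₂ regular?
Yes — L₁ − L₂ is regular.

The only string of a* that lies in {a^n b^n} is ε, so L₁ − L₂ = a* − {ε} = a⁺ = aa*, which is regular.

Note that the bare facts "L₁ regular, L₂ non-regular" do not settle the question by themselves: the closure of regular languages under ∪, ∩, complement and difference applies only when BOTH operands are regular. With a non-regular operand the result can come out regular or non-regular depending on the specific languages, so one has to work out L₁ − L₂ for this particular pair, as above.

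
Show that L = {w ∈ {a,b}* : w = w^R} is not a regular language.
Assume for contradiction that L is regular, and let p ≥ 1 be the pumping length given by the pumping lemma.
Choose s = a^p b a^p. Then s ∈ L (it reads the same in both directions) and |s| = 2p + 1 ≥ p.
By the pumping lemma, s = xyz for some x, y, z with |xy| ≤ p, |y| ≥ 1, and xy^i z ∈ L for every i ≥ 0.
Since |xy| ≤ p and the first p symbols of s are all a's, y = a^k for some k with 1 ≤ k ≤ p.

Take i = 2: xy²z = a^(p + k) b a^p.
Its reversal is a^p b a^(p + k). These differ because the block of a's before the unique b has length p + k in one and p in the other, and p + k ≠ p since k ≥ 1. So xy²z is not a palindrome, i.e. xy²z ∉ L.

This contradicts the pumping lemma, which requires xy^i z ∈ L for all i ≥ 0.
Hence L = {w ∈ {a,b}* : w = w^R} is not regular. ∎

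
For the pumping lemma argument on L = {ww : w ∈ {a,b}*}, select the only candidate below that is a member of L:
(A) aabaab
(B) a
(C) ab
(A) aabaab

The pumping lemma is applied to a string s that lies in L, so first check membership of each option:
- (A) aabaab splits into halves aab · aab, which are equal, so it is in L (w = aab) ✓
- (B) a has odd length 1, so it cannot be written as ww and is not in L ✗
- (C) ab has length 2; its halves are a and b, which differ, so it is not in L ✗

Only (A) aabaab is in L, so it is the only candidate that could play the role of s.
(In a complete proof one picks s in terms of the pumping length p so that |s| ≥ p is guaranteed; a fixed string like aabaab illustrates the shape of such an s.)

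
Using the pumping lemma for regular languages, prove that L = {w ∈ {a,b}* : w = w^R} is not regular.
Assume for contradiction that L is regular, and let p ≥ 1 be the pumping length given by the pumping lemma.
Choose s = a^p b a^p. Then s ∈ L (it reads the same in both directions) and |s| = 2p + 1 ≥ p.
By the pumping lemma, s = xyz for some x, y, z with |xy| ≤ p, |y| ≥ 1, and xy^i z ∈ L for every i ≥ 0.
Since |xy| ≤ p and the first p symbols of s are all a's, y = a^k for some k with 1 ≤ k ≤ p.

Take i = 2: xy²z = a^(p + k) b a^p.
Its reversal is a^p b a^(p + k). These differ because the block of a's before the unique b has length p + k in one and p in the other, and p + k ≠ p since k ≥ 1. So xy²z is not a palindrome, i.e. xy²z ∉ L.

This contradicts the pumping lemma, which requires xy^i z ∈ L for all i ≥ 0.
Hence L = {w ∈ {a,b}* : w = w^R} is not regular. ∎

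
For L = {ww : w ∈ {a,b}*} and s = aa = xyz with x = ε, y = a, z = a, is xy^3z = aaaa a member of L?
Yes

xy³z = ε · aaa · a = aaaa.
aaaa splits into halves aa · aa, which are equal, so it is in L (w = aa).
(A single pumped string landing in L is not a contradiction by itself; a non-regularity proof needs some i for which xy^i z ∉ L, for every admissible decomposition.)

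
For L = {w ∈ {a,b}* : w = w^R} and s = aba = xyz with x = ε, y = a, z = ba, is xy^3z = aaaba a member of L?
No

xy³z = ε · aaa · ba = aaaba.
aaaba reversed is abaaa ≠ aaaba, so it is not a palindrome and is not in L.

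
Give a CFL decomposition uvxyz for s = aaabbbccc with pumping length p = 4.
u='aa', v='a', x='bb', y='b', z='ccc'

For s = aaabbbccc with pumping length p = 4:

One valid decomposition:
- u = 'aa'
- v = 'a'
- x = 'bb'
- y = 'b'
- z = 'ccc'

Verification:
- uvxyz = 'aa' + 'a' + 'bb' + 'b' + 'ccc' = aaabbbccc ✓
- |vxy| = |'abbb'| = 4 ≤ 4 ✓
- |vy| = |'ab'| = 2 > 0 ✓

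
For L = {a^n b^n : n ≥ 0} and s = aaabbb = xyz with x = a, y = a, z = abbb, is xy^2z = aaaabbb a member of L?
No

xy²z = a · aa · abbb = aaaabbb.
aaaabbb has 4 a's and 3 b's; 4 ≠ 3, so it is not in L.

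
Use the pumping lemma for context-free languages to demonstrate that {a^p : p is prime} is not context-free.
Assume for contradiction that L is context-free, and let p ≥ 1 be the pumping length given by the pumping lemma for CFLs.
Choose a prime q with q ≥ p and let s = a^q. Then s ∈ L and |s| = q ≥ p.
By the CFL pumping lemma, s = uvxyz for some u, v, x, y, z with |vxy| ≤ p, |vy| ≥ 1, and uv^i xy^i z ∈ L for every i ≥ 0.
All symbols are a's, so only lengths matter: let k = |vy|, with 1 ≤ k ≤ p. Then |uv^i xy^i z| = q + (i − 1)k.

Take i = q + 1: the length is q + qk = q(k + 1).
Both factors satisfy q ≥ 2 and k + 1 ≥ 2, so q(k + 1) is composite and uv^(q+1) xy^(q+1) z ∉ L.

This contradicts the CFL pumping lemma, which requires uv^i xy^i z ∈ L for all i ≥ 0.
Hence L = {a^p : p is prime} is not context-free. ∎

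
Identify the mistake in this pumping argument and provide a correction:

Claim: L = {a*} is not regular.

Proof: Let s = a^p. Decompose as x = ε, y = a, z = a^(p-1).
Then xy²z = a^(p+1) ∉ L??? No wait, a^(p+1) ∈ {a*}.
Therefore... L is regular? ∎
Error: The proof attempts to show a*  is not regular, but a* IS regular!

Correction: a* is a regular language (recognized by a simple DFA with one accepting state and self-loop on 'a'). The pumping lemma can only prove non-regularity, not regularity. For regular languages, pumping always works.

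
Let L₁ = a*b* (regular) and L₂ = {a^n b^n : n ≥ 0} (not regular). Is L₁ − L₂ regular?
No — L₁ − L₂ is not regular.

a*b* − {a^n b^n} = {a^n b^m : n ≠ m}. If this were regular, then its complement intersected with a*b*, namely {a^n b^n : n ≥ 0}, would be regular too (closure under complement and intersection) — contradiction. So L₁ − L₂ is not regular.

Note that the bare facts "L₁ regular, L₂ non-regular" do not settle the question by themselves: the closure of regular languages under ∪, ∩, complement and difference applies only when BOTH operands are regular. With a non-regular operand the result can come out regular or non-regular depending on the specific languages, so one has to work out L₁ − L₂ for this particular pair, as above.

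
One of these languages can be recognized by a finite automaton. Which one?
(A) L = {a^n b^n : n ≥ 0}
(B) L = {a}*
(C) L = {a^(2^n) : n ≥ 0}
(B) {a}*

(B) L = {a}* is regular.

This can be recognized by a finite automaton (DFA/NFA).
Regular expressions like {a}* define regular languages.

The other choices are not regular:
- {a^n b^n : n ≥ 0}: After pumping, the number of a's and b's become unequal
- {a^(2^n) : n ≥ 0}: After pumping, length is no longer a power of 2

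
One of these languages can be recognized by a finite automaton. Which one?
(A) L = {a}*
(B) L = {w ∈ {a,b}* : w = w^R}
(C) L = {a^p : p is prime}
(A) {a}*

(A) L = {a}* is regular.

This can be recognized by a finite automaton (DFA/NFA).
Regular expressions like {a}* define regular languages.

The other choices are not regular:
- {w ∈ {a,b}* : w = w^R}: After pumping, the string is no longer symmetric
- {a^p : p is prime}: After pumping, the length becomes composite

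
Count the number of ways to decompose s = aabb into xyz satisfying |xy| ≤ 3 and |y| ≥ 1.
6

For s = 'aabb' with pumping length p = 3:

Constraints: |xy| ≤ 3, |y| > 0

Valid decompositions (|xy| ≤ p, |y| ≥ 1):
  • x='', y='a', z='abb'
  • x='a', y='a', z='bb'
  • x='', y='aa', z='bb'
  • x='aa', y='b', z='b'
  • x='a', y='ab', z='b'
  • x='', y='aab', z='b'

Total count: 6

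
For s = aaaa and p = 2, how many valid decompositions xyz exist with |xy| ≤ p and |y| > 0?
3

For s = 'aaaa' with pumping length p = 2:

Constraints: |xy| ≤ 2, |y| > 0

Valid decompositions (|xy| ≤ p, |y| ≥ 1):
  • x='', y='a', z='aaa'
  • x='a', y='a', z='aa'
  • x='', y='aa', z='aa'

Total count: 3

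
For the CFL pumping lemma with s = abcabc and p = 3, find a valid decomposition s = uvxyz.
u='ab', v='c', x='a', y='b', z='c'

For s = abcabc with pumping length p = 3:

One valid decomposition:
- u = 'ab'
- v = 'c'
- x = 'a'
- y = 'b'
- z = 'c'

Verification:
- uvxyz = 'ab' + 'c' + 'a' + 'b' + 'c' = abcabc ✓
- |vxy| = |'cab'| = 3 ≤ 3 ✓
- |vy| = |'cb'| = 2 > 0 ✓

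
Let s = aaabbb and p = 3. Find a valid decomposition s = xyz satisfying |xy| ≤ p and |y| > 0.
x = '', y = 'aa', z = 'abbb'

For s = aaabbb and p = 3, one valid decomposition is:
- x = '' (length 0)
- y = 'aa' (length 2)
- z = 'abbb' (length 4)

Verification:
- xyz = '' + 'aa' + 'abbb' = aaabbb ✓
- |xy| = 2 ≤ 3 ✓
- |y| = 2 > 0 ✓

All pumping lemma constraints are satisfied.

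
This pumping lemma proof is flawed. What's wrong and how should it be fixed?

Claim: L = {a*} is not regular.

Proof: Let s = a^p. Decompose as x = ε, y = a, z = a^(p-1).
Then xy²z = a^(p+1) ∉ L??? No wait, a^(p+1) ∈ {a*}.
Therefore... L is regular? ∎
Error: The proof attempts to show a*  is not regular, but a* IS regular!

Correction: a* is a regular language (recognized by a simple DFA with one accepting state and self-loop on 'a'). The pumping lemma can only prove non-regularity, not regularity. For regular languages, pumping always works.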